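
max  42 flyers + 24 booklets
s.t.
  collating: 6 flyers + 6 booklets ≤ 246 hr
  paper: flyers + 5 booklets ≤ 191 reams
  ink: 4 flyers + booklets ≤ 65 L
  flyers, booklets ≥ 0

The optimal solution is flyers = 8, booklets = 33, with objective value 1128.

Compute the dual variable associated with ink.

6

Binding: collating and ink. Non-binding: paper (18 unused).
By complementary slackness, y = 0 for the non-binding constraint.
The binding rows give the dual system: 6·y_collating + 4·y_ink = 42 and 6·y_collating + 1·y_ink = 24.
→ y_collating = 3 and y_ink = 6.
Shadow price of ink = 6.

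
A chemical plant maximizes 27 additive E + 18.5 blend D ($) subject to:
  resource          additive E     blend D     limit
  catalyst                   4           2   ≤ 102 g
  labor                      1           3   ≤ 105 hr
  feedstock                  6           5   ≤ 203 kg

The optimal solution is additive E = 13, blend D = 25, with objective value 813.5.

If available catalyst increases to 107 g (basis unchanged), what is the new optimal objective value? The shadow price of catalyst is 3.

Δb = 5, so new z* = 813.5 + (3)·(5) = 813.5 + 15 = 828.5.

828.5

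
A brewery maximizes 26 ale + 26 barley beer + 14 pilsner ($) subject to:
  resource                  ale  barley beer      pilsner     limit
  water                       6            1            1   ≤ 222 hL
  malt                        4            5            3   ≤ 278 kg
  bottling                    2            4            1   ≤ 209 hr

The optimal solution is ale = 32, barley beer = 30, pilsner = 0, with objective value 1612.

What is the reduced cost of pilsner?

Check each constraint at x*: water 222/222 (tight); malt 278/278 (tight); bottling 184/209 (slack 25).
By complementary slackness, y = 0 for the non-binding constraint.
Dual feasibility on the basic columns requires 6·y_water + 4·y_malt = 26, 1·y_water + 5·y_malt = 26.
This yields shadow prices y_water = 1, y_malt = 5.
Reduced cost of pilsner: c₃ − yᵀa₃ = 14 − (1·1 + 5·3) = 14 − 16 = -2.

-2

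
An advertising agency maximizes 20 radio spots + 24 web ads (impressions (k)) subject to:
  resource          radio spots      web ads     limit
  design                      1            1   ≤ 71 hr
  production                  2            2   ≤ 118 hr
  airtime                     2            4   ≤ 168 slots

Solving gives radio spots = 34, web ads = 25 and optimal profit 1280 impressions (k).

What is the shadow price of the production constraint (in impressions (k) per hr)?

Binding: production and airtime. Non-binding: design (12 unused).
By complementary slackness, y = 0 for the non-binding constraint.
From A_Bᵀ y = c: 2·y_production + 2·y_airtime = 20; 2·y_production + 4·y_airtime = 24.
This yields shadow prices y_production = 8, y_airtime = 2.
Shadow price of production = 8.

8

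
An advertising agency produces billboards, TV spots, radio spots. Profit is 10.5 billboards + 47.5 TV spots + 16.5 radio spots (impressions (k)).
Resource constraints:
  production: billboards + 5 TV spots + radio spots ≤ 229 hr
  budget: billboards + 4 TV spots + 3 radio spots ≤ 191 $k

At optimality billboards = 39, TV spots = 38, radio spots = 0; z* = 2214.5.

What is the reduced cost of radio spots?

-4

Check each constraint at x*: production 229/229 (tight); budget 191/191 (tight).
The binding rows give the dual system: 1·y_production + 1·y_budget = 10.5 and 5·y_production + 4·y_budget = 47.5.
This yields shadow prices y_production = 5.5, y_budget = 5.
Reduced cost of radio spots: c₃ − yᵀa₃ = 16.5 − (5.5·1 + 5·3) = 16.5 − 20.5 = -4.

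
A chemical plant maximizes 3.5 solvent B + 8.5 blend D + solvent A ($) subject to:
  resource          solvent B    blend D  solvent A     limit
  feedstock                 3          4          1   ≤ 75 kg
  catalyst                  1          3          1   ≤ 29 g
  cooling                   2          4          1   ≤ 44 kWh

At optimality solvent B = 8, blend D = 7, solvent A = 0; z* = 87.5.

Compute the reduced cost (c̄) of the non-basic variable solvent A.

-1.5

At the optimum: feedstock uses 52 of 75 (slack = 23); catalyst uses 29 of 29 (binding); cooling uses 44 of 44 (binding).
Since feedstock is not tight, its dual is 0.
From A_Bᵀ y = c: 1·y_catalyst + 2·y_cooling = 3.5; 3·y_catalyst + 4·y_cooling = 8.5.
→ y_catalyst = 1.5 and y_cooling = 1.
Reduced cost of solvent A: c₃ − yᵀa₃ = 1 − (1.5·1 + 1·1) = 1 − 2.5 = -1.5.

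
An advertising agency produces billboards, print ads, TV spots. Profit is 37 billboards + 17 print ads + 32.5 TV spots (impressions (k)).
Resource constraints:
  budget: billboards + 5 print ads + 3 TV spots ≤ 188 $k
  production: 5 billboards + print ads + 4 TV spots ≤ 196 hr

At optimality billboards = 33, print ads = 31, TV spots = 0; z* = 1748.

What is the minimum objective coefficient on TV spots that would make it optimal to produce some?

Both budget and production are binding at x*.
The binding rows give the dual system: 1·y_budget + 5·y_production = 37 and 5·y_budget + 1·y_production = 17.
Solving: y_budget = 2, y_production = 7.
TV spots enters the basis when its profit ≥ yᵀa₃ = 2·3 + 7·4 = 34.

34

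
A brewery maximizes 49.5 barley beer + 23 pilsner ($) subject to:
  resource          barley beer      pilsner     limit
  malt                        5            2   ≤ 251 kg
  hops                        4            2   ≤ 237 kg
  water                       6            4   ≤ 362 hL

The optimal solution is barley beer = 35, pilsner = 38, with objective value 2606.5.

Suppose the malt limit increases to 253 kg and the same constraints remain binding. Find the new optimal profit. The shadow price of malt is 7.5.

Δb = 2, so new z* = 2606.5 + (7.5)·(2) = 2606.5 + 15 = 2621.5.

2621.5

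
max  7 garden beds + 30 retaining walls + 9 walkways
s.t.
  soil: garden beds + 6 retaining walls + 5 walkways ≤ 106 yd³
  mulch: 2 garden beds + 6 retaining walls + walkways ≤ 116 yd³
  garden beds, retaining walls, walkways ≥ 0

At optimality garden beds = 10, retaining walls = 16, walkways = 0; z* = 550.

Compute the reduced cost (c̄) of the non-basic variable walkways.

Both soil and mulch are binding at x*.
The binding rows give the dual system: 1·y_soil + 2·y_mulch = 7 and 6·y_soil + 6·y_mulch = 30.
Solving: y_soil = 3, y_mulch = 2.
Reduced cost of walkways: c₃ − yᵀa₃ = 9 − (3·5 + 2·1) = 9 − 17 = -8.

-8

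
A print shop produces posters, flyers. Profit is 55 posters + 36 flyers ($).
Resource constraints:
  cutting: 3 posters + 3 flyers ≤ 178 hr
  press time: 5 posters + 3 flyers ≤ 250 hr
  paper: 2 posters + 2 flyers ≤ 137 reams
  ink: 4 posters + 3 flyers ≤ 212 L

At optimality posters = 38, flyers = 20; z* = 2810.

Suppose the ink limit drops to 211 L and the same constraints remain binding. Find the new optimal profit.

At the optimum: cutting uses 174 of 178 (slack = 4); press time uses 250 of 250 (binding); paper uses 116 of 137 (slack = 21); ink uses 212 of 212 (binding).
By complementary slackness, y = 0 for the non-binding constraints.
The binding rows give the dual system: 5·y_press time + 4·y_ink = 55 and 3·y_press time + 3·y_ink = 36.
This yields shadow prices y_press time = 7, y_ink = 5.
Δz = y_ink·Δb = 5 × (-1) = -5, so new z* = 2810 − 5 = 2805.

2805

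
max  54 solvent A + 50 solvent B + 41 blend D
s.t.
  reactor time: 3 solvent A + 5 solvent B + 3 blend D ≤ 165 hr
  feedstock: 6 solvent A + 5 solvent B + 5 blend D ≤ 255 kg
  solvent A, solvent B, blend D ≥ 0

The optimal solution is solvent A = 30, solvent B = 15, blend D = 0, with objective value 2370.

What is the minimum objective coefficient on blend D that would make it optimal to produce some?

46

Both reactor time and feedstock are binding at x*.
Dual feasibility on the basic columns requires 3·y_reactor time + 6·y_feedstock = 54, 5·y_reactor time + 5·y_feedstock = 50.
→ y_reactor time = 2 and y_feedstock = 8.
blend D enters the basis when its profit ≥ yᵀa₃ = 2·3 + 8·5 = 46.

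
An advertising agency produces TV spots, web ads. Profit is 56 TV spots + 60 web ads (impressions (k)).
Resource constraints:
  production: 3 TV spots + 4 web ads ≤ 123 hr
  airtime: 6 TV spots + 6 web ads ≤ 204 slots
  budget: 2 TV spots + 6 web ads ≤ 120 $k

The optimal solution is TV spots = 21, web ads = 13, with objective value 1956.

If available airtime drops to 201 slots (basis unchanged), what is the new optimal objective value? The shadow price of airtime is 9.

1929

Δb = -3, so new z* = 1956 + (9)·(-3) = 1956 − 27 = 1929.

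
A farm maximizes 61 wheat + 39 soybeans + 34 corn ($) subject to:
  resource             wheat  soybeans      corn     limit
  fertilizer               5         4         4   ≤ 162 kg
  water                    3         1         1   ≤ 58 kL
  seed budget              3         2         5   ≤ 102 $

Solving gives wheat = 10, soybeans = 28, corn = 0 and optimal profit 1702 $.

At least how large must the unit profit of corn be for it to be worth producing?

At the optimum: fertilizer uses 162 of 162 (binding); water uses 58 of 58 (binding); seed budget uses 86 of 102 (slack = 16).
By complementary slackness, y = 0 for the non-binding constraint.
The binding rows give the dual system: 5·y_fertilizer + 3·y_water = 61 and 4·y_fertilizer + 1·y_water = 39.
This yields shadow prices y_fertilizer = 8, y_water = 7.
corn enters the basis when its profit ≥ yᵀa₃ = 8·4 + 7·1 = 39.

39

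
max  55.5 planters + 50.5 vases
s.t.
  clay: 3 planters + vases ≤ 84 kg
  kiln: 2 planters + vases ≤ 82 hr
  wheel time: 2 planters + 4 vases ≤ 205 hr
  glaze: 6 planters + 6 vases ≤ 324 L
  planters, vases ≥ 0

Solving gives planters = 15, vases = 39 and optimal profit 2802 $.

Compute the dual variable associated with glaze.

8

At the optimum: clay uses 84 of 84 (binding); kiln uses 69 of 82 (slack = 13); wheel time uses 186 of 205 (slack = 19); glaze uses 324 of 324 (binding).
Since kiln, wheel time are not tight, their duals are 0.
Dual feasibility on the basic columns requires 3·y_clay + 6·y_glaze = 55.5, 1·y_clay + 6·y_glaze = 50.5.
This yields shadow prices y_clay = 2.5, y_glaze = 8.
Shadow price of glaze = 8.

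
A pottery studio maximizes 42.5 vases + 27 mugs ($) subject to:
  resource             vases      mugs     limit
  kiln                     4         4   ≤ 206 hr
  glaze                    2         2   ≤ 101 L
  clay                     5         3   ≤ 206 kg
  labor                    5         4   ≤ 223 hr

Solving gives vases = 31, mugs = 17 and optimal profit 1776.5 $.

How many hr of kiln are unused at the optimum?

14

kiln used = 4·31 + 4·17 = 192; slack = 206 − 192 = 14.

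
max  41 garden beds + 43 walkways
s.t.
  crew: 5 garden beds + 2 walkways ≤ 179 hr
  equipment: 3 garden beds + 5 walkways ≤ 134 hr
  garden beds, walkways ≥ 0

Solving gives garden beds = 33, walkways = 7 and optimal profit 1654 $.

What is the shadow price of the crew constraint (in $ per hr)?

Check each constraint at x*: crew 179/179 (tight); equipment 134/134 (tight).
From A_Bᵀ y = c: 5·y_crew + 3·y_equipment = 41; 2·y_crew + 5·y_equipment = 43.
→ y_crew = 4 and y_equipment = 7.
Shadow price of crew = 4.

4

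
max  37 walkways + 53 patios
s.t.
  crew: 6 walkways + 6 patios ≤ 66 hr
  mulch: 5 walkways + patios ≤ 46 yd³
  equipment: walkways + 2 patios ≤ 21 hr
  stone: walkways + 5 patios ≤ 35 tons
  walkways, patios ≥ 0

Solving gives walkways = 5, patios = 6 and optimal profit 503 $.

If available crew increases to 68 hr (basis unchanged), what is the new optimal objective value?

Binding: crew and stone. Non-binding: mulch (15 unused), equipment (4 unused).
Since mulch, equipment are not tight, their duals are 0.
Dual feasibility on the basic columns requires 6·y_crew + 1·y_stone = 37, 6·y_crew + 5·y_stone = 53.
This yields shadow prices y_crew = 5.5, y_stone = 4.
Δz = y_crew·Δb = 5.5 × (2) = 11, so new z* = 503 + 11 = 514.

514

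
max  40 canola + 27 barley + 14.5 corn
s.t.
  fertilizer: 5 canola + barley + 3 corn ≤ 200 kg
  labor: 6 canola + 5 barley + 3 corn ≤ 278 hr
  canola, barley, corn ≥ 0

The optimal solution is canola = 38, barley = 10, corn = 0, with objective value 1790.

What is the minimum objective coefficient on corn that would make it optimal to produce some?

Both fertilizer and labor are binding at x*.
Dual feasibility on the basic columns requires 5·y_fertilizer + 6·y_labor = 40, 1·y_fertilizer + 5·y_labor = 27.
→ y_fertilizer = 2 and y_labor = 5.
corn enters the basis when its profit ≥ yᵀa₃ = 2·3 + 5·3 = 21.

21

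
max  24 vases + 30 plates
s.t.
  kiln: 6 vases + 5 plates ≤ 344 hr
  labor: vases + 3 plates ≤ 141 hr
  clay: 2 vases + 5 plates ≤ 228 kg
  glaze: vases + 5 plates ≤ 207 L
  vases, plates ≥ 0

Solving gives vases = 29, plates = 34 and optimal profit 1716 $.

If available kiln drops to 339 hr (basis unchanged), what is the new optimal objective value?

1701

Binding: kiln and clay. Non-binding: labor (10 unused), glaze (8 unused).
Slack constraints have shadow price 0 (complementary slackness).
From A_Bᵀ y = c: 6·y_kiln + 2·y_clay = 24; 5·y_kiln + 5·y_clay = 30.
Solving: y_kiln = 3, y_clay = 3.
Δz = y_kiln·Δb = 3 × (-5) = -15, so new z* = 1716 − 15 = 1701.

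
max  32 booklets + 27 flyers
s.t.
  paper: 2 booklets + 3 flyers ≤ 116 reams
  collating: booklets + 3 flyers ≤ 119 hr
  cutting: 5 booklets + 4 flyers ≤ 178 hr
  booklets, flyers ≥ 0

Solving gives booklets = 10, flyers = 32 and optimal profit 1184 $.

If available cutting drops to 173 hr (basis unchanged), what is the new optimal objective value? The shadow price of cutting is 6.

Δb = -5, so new z* = 1184 + (6)·(-5) = 1184 − 30 = 1154.

1154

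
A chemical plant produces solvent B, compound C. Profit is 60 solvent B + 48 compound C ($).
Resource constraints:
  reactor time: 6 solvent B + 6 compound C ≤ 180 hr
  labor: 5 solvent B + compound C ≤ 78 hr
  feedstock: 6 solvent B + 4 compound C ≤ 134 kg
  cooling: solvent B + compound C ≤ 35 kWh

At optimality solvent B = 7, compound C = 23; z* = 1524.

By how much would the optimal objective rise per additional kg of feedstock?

6

Check each constraint at x*: reactor time 180/180 (tight); labor 58/78 (slack 20); feedstock 134/134 (tight); cooling 30/35 (slack 5).
Since labor, cooling are not tight, their duals are 0.
The binding rows give the dual system: 6·y_reactor time + 6·y_feedstock = 60 and 6·y_reactor time + 4·y_feedstock = 48.
This yields shadow prices y_reactor time = 4, y_feedstock = 6.
Shadow price of feedstock = 6.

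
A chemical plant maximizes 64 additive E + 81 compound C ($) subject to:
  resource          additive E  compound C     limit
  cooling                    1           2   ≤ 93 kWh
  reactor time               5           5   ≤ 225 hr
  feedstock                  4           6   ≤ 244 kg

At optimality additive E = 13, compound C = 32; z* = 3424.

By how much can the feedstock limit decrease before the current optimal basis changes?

64

Binding constraints: reactor time, feedstock. The basis is B = [[5,5],[4,6]] with det 10.
Per unit decrease in feedstock, x* moves by d = (0.5, -0.5).
The basis stays optimal until compound C reaches 0; allowable decrease = 64 kg.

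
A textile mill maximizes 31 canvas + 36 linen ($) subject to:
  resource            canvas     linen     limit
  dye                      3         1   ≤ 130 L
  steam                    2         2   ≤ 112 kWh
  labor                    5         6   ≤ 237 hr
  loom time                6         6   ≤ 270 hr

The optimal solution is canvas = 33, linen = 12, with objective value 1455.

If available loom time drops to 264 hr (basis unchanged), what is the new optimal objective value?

1449

At the optimum: dye uses 111 of 130 (slack = 19); steam uses 90 of 112 (slack = 22); labor uses 237 of 237 (binding); loom time uses 270 of 270 (binding).
Since dye, steam are not tight, their duals are 0.
The binding rows give the dual system: 5·y_labor + 6·y_loom time = 31 and 6·y_labor + 6·y_loom time = 36.
Solving: y_labor = 5, y_loom time = 1.
Δz = y_loom time·Δb = 1 × (-6) = -6, so new z* = 1455 − 6 = 1449.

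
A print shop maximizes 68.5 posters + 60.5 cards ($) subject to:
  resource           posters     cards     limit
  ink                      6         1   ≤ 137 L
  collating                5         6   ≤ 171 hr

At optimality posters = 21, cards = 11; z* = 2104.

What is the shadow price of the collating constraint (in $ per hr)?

9.5

Both ink and collating are binding at x*.
Dual feasibility on the basic columns requires 6·y_ink + 5·y_collating = 68.5, 1·y_ink + 6·y_collating = 60.5.
This yields shadow prices y_ink = 3.5, y_collating = 9.5.
Shadow price of collating = 9.5.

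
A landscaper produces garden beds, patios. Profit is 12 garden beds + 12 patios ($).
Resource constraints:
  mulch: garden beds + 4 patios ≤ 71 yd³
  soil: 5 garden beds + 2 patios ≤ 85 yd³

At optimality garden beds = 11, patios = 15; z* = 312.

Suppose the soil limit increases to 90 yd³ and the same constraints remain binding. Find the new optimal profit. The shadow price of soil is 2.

322

Δb = 5, so new z* = 312 + (2)·(5) = 312 + 10 = 322.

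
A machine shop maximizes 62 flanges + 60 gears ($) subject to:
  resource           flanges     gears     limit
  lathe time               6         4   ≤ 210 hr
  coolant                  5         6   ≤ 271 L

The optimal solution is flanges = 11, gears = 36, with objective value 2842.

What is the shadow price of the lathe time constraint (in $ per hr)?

Check each constraint at x*: lathe time 210/210 (tight); coolant 271/271 (tight).
Dual feasibility on the basic columns requires 6·y_lathe time + 5·y_coolant = 62, 4·y_lathe time + 6·y_coolant = 60.
Solving: y_lathe time = 4.5, y_coolant = 7.
Shadow price of lathe time = 4.5.

4.5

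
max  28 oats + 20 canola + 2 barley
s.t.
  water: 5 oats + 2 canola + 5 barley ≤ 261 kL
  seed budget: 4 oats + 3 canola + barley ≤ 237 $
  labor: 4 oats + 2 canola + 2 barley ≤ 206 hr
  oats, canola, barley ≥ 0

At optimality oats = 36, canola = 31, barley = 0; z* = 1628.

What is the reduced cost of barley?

At the optimum: water uses 242 of 261 (slack = 19); seed budget uses 237 of 237 (binding); labor uses 206 of 206 (binding).
Slack constraints have shadow price 0 (complementary slackness).
Dual feasibility on the basic columns requires 4·y_seed budget + 4·y_labor = 28, 3·y_seed budget + 2·y_labor = 20.
→ y_seed budget = 6 and y_labor = 1.
Reduced cost of barley: c₃ − yᵀa₃ = 2 − (6·1 + 1·2) = 2 − 8 = -6.

-6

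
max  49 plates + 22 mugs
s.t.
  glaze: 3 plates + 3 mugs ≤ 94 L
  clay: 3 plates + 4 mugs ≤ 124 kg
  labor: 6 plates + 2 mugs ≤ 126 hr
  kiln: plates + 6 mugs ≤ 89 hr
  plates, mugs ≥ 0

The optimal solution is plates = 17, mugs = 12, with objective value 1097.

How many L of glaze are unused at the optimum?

glaze used = 3·17 + 3·12 = 87; slack = 94 − 87 = 7.

7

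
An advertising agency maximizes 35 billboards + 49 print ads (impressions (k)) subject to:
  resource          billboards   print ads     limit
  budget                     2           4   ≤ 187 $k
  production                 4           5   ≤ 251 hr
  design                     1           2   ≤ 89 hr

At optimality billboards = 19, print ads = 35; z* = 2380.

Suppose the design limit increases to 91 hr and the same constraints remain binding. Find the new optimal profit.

Binding: production and design. Non-binding: budget (9 unused).
Slack constraints have shadow price 0 (complementary slackness).
The binding rows give the dual system: 4·y_production + 1·y_design = 35 and 5·y_production + 2·y_design = 49.
This yields shadow prices y_production = 7, y_design = 7.
Δz = y_design·Δb = 7 × (2) = 14, so new z* = 2380 + 14 = 2394.

2394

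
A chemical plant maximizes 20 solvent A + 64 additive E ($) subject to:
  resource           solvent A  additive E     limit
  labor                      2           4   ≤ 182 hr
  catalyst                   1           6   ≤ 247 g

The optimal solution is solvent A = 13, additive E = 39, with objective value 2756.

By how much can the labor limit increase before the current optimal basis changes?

Binding constraints: labor, catalyst. The basis is B = [[2,4],[1,6]] with det 8.
Per unit increase in labor, x* moves by d = (0.75, -0.125).
The basis stays optimal until additive E reaches 0; allowable increase = 312 hr.

312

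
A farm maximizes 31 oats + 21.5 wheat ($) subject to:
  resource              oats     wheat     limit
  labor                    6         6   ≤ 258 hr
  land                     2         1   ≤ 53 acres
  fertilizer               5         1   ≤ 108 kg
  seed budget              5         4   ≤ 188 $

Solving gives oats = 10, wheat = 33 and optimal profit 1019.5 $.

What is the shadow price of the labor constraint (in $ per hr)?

Binding: labor and land. Non-binding: fertilizer (25 unused), seed budget (6 unused).
By complementary slackness, y = 0 for the non-binding constraints.
Dual feasibility on the basic columns requires 6·y_labor + 2·y_land = 31, 6·y_labor + 1·y_land = 21.5.
→ y_labor = 2 and y_land = 9.5.
Shadow price of labor = 2.

2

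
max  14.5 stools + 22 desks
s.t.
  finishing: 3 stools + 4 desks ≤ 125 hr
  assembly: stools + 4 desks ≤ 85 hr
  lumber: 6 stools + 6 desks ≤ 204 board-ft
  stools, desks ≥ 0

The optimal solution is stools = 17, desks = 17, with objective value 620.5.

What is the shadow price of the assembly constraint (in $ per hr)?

Check each constraint at x*: finishing 119/125 (slack 6); assembly 85/85 (tight); lumber 204/204 (tight).
Slack constraints have shadow price 0 (complementary slackness).
From A_Bᵀ y = c: 1·y_assembly + 6·y_lumber = 14.5; 4·y_assembly + 6·y_lumber = 22.
Solving: y_assembly = 2.5, y_lumber = 2.
Shadow price of assembly = 2.5.

2.5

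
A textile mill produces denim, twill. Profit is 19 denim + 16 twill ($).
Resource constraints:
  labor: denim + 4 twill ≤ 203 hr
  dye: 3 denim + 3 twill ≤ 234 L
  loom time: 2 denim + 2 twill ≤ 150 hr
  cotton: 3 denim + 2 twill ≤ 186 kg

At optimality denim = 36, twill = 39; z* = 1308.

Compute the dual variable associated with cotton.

At the optimum: labor uses 192 of 203 (slack = 11); dye uses 225 of 234 (slack = 9); loom time uses 150 of 150 (binding); cotton uses 186 of 186 (binding).
Slack constraints have shadow price 0 (complementary slackness).
Dual feasibility on the basic columns requires 2·y_loom time + 3·y_cotton = 19, 2·y_loom time + 2·y_cotton = 16.
Solving: y_loom time = 5, y_cotton = 3.
Shadow price of cotton = 3.

3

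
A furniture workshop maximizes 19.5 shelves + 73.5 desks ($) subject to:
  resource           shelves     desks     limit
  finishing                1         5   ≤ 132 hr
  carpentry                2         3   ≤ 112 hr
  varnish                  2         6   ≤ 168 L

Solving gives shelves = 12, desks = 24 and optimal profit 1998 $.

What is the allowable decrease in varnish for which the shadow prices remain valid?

Binding constraints: finishing, varnish. The basis is B = [[1,5],[2,6]] with det -4.
Per unit decrease in varnish, x* moves by d = (-1.25, 0.25).
The basis stays optimal until shelves reaches 0; allowable decrease = 9.6 L.

9.6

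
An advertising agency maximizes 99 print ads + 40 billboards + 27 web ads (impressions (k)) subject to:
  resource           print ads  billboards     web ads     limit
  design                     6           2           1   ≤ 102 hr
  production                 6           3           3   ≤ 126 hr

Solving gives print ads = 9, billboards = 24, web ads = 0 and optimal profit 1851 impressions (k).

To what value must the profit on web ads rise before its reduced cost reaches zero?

30.5

Check each constraint at x*: design 102/102 (tight); production 126/126 (tight).
From A_Bᵀ y = c: 6·y_design + 6·y_production = 99; 2·y_design + 3·y_production = 40.
Solving: y_design = 9.5, y_production = 7.
web ads enters the basis when its profit ≥ yᵀa₃ = 9.5·1 + 7·3 = 30.5.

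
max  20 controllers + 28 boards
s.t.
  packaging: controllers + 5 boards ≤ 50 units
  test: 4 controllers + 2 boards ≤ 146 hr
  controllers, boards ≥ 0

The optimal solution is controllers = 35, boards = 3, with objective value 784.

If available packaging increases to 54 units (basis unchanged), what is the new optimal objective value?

At the optimum: packaging uses 50 of 50 (binding); test uses 146 of 146 (binding).
From A_Bᵀ y = c: 1·y_packaging + 4·y_test = 20; 5·y_packaging + 2·y_test = 28.
→ y_packaging = 4 and y_test = 4.
Δz = y_packaging·Δb = 4 × (4) = 16, so new z* = 784 + 16 = 800.

800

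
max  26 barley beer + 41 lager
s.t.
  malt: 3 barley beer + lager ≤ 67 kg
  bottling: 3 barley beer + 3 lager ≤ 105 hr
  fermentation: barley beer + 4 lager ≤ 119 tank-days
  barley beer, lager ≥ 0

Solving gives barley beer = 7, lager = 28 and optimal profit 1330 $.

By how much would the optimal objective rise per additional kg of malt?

Check each constraint at x*: malt 49/67 (slack 18); bottling 105/105 (tight); fermentation 119/119 (tight).
By complementary slackness, y = 0 for the non-binding constraint.
The binding rows give the dual system: 3·y_bottling + 1·y_fermentation = 26 and 3·y_bottling + 4·y_fermentation = 41.
Solving: y_bottling = 7, y_fermentation = 5.
Shadow price of malt = 0.

0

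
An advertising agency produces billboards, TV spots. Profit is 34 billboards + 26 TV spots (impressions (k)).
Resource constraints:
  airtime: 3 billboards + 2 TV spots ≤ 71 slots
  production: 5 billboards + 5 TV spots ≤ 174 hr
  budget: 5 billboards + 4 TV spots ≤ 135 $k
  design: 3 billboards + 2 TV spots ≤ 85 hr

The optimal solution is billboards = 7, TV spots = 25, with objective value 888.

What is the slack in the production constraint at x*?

production used = 5·7 + 5·25 = 160; slack = 174 − 160 = 14.

14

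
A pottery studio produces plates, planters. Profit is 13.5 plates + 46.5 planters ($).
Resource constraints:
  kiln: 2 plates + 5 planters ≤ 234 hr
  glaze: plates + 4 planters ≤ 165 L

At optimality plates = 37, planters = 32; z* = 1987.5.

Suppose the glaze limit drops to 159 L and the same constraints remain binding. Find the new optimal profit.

Both kiln and glaze are binding at x*.
From A_Bᵀ y = c: 2·y_kiln + 1·y_glaze = 13.5; 5·y_kiln + 4·y_glaze = 46.5.
→ y_kiln = 2.5 and y_glaze = 8.5.
Δz = y_glaze·Δb = 8.5 × (-6) = -51, so new z* = 1987.5 − 51 = 1936.5.

1936.5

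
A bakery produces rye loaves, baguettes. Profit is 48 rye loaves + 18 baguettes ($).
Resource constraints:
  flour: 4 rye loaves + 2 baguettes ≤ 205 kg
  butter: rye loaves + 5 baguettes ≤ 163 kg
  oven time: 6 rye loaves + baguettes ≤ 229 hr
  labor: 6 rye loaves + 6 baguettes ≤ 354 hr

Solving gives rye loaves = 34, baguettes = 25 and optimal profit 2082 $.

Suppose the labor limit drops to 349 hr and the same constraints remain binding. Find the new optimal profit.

2072

At the optimum: flour uses 186 of 205 (slack = 19); butter uses 159 of 163 (slack = 4); oven time uses 229 of 229 (binding); labor uses 354 of 354 (binding).
Since flour, butter are not tight, their duals are 0.
Dual feasibility on the basic columns requires 6·y_oven time + 6·y_labor = 48, 1·y_oven time + 6·y_labor = 18.
→ y_oven time = 6 and y_labor = 2.
Δz = y_labor·Δb = 2 × (-5) = -10, so new z* = 2082 − 10 = 2072.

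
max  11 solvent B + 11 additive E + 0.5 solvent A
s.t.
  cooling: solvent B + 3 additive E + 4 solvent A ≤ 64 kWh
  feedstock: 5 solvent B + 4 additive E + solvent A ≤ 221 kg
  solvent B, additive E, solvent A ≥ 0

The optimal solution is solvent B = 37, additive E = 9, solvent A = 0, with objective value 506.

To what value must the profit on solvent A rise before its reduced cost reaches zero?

6

Both cooling and feedstock are binding at x*.
Dual feasibility on the basic columns requires 1·y_cooling + 5·y_feedstock = 11, 3·y_cooling + 4·y_feedstock = 11.
Solving: y_cooling = 1, y_feedstock = 2.
solvent A enters the basis when its profit ≥ yᵀa₃ = 1·4 + 2·1 = 6.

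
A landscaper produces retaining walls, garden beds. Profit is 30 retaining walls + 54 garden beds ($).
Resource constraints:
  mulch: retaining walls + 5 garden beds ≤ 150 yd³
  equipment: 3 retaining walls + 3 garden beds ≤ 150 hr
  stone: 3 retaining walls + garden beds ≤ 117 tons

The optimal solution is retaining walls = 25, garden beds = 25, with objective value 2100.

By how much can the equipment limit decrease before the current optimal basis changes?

Binding constraints: mulch, equipment. The basis is B = [[1,5],[3,3]] with det -12.
Per unit decrease in equipment, x* moves by d = (-0.4167, 0.0833).
The basis stays optimal until retaining walls reaches 0; allowable decrease = 60 hr.

60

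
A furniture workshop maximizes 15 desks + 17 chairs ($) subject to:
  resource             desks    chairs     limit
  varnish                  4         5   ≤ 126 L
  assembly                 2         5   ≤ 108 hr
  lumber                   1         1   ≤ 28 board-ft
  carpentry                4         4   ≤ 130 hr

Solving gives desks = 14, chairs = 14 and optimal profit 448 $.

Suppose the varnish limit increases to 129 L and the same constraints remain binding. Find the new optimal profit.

454

Binding: varnish and lumber. Non-binding: assembly (10 unused), carpentry (18 unused).
By complementary slackness, y = 0 for the non-binding constraints.
Dual feasibility on the basic columns requires 4·y_varnish + 1·y_lumber = 15, 5·y_varnish + 1·y_lumber = 17.
This yields shadow prices y_varnish = 2, y_lumber = 7.
Δz = y_varnish·Δb = 2 × (3) = 6, so new z* = 448 + 6 = 454.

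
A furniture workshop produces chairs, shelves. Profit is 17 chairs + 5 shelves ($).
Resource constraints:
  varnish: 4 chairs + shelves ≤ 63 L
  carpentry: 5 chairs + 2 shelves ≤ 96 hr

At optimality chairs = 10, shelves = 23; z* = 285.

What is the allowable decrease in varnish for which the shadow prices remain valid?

15

Binding constraints: varnish, carpentry. The basis is B = [[4,1],[5,2]] with det 3.
Per unit decrease in varnish, x* moves by d = (-0.6667, 1.6667).
The basis stays optimal until chairs reaches 0; allowable decrease = 15 L.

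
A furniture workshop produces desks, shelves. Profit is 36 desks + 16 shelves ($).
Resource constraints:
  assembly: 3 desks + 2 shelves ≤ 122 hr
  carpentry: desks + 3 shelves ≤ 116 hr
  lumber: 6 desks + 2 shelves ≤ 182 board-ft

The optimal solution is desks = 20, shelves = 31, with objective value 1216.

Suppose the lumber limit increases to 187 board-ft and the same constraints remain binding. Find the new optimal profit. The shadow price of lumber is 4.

1236

Δb = 5, so new z* = 1216 + (4)·(5) = 1216 + 20 = 1236.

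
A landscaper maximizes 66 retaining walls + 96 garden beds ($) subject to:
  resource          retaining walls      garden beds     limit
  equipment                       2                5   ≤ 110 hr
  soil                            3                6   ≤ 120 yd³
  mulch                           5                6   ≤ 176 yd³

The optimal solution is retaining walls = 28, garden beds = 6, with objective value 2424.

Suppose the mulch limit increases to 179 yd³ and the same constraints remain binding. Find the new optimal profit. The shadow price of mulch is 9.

Δb = 3, so new z* = 2424 + (9)·(3) = 2424 + 27 = 2451.

2451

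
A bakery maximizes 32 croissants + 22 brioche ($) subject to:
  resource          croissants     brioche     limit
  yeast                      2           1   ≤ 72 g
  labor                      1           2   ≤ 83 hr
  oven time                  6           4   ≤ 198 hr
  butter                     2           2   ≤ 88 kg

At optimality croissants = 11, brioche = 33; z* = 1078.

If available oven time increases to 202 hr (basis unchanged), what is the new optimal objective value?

At the optimum: yeast uses 55 of 72 (slack = 17); labor uses 77 of 83 (slack = 6); oven time uses 198 of 198 (binding); butter uses 88 of 88 (binding).
Since yeast, labor are not tight, their duals are 0.
Dual feasibility on the basic columns requires 6·y_oven time + 2·y_butter = 32, 4·y_oven time + 2·y_butter = 22.
→ y_oven time = 5 and y_butter = 1.
Δz = y_oven time·Δb = 5 × (4) = 20, so new z* = 1078 + 20 = 1098.

1098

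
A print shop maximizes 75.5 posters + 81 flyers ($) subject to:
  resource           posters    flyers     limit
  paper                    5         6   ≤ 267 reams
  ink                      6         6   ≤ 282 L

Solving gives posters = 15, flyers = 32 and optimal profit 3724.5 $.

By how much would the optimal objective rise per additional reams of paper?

At the optimum: paper uses 267 of 267 (binding); ink uses 282 of 282 (binding).
The binding rows give the dual system: 5·y_paper + 6·y_ink = 75.5 and 6·y_paper + 6·y_ink = 81.
→ y_paper = 5.5 and y_ink = 8.
Shadow price of paper = 5.5.

5.5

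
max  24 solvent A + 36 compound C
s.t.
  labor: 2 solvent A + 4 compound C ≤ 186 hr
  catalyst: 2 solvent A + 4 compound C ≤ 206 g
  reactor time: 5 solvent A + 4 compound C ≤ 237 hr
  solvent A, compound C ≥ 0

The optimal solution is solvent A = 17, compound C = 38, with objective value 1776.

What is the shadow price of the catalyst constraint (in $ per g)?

At the optimum: labor uses 186 of 186 (binding); catalyst uses 186 of 206 (slack = 20); reactor time uses 237 of 237 (binding).
Since catalyst is not tight, its dual is 0.
Dual feasibility on the basic columns requires 2·y_labor + 5·y_reactor time = 24, 4·y_labor + 4·y_reactor time = 36.
→ y_labor = 7 and y_reactor time = 2.
Shadow price of catalyst = 0.

0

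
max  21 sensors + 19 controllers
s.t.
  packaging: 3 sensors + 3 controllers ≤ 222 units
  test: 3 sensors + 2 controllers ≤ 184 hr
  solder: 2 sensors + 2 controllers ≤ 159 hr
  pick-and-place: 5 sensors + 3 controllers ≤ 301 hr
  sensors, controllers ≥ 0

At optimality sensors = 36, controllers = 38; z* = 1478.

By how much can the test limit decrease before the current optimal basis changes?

Binding constraints: packaging, test. The basis is B = [[3,3],[3,2]] with det -3.
Per unit decrease in test, x* moves by d = (-1, 1).
The basis stays optimal until sensors reaches 0; allowable decrease = 36 hr.

36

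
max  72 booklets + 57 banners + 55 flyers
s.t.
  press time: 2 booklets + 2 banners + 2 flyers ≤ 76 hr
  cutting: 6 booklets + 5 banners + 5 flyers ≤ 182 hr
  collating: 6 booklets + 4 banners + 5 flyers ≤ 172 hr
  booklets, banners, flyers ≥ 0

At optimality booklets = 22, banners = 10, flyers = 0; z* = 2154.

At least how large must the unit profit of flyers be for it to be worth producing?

Binding: cutting and collating. Non-binding: press time (12 unused).
Since press time is not tight, its dual is 0.
From A_Bᵀ y = c: 6·y_cutting + 6·y_collating = 72; 5·y_cutting + 4·y_collating = 57.
→ y_cutting = 9 and y_collating = 3.
flyers enters the basis when its profit ≥ yᵀa₃ = 9·5 + 3·5 = 60.

60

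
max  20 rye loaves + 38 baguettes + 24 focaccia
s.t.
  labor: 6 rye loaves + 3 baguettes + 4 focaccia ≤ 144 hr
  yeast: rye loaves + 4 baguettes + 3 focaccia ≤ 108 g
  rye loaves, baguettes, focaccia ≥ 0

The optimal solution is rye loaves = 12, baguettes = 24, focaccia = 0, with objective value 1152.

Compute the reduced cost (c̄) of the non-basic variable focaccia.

-8

Both labor and yeast are binding at x*.
The binding rows give the dual system: 6·y_labor + 1·y_yeast = 20 and 3·y_labor + 4·y_yeast = 38.
→ y_labor = 2 and y_yeast = 8.
Reduced cost of focaccia: c₃ − yᵀa₃ = 24 − (2·4 + 8·3) = 24 − 32 = -8.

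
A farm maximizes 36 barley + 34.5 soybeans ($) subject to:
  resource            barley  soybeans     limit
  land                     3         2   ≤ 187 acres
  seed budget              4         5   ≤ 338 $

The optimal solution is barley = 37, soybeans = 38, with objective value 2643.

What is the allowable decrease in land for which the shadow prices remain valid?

Binding constraints: land, seed budget. The basis is B = [[3,2],[4,5]] with det 7.
Per unit decrease in land, x* moves by d = (-0.7143, 0.5714).
The basis stays optimal until barley reaches 0; allowable decrease = 51.8 acres.

51.8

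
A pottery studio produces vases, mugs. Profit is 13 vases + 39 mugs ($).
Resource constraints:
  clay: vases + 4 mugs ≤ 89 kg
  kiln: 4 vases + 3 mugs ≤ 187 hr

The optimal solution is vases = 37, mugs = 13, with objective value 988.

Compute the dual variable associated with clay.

9

Check each constraint at x*: clay 89/89 (tight); kiln 187/187 (tight).
The binding rows give the dual system: 1·y_clay + 4·y_kiln = 13 and 4·y_clay + 3·y_kiln = 39.
Solving: y_clay = 9, y_kiln = 1.
Shadow price of clay = 9.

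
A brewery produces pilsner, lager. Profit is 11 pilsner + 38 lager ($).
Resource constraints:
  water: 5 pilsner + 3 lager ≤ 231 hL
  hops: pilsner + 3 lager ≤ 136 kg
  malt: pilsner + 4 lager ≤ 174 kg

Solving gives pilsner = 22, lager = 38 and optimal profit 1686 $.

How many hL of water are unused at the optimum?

water used = 5·22 + 3·38 = 224; slack = 231 − 224 = 7.

7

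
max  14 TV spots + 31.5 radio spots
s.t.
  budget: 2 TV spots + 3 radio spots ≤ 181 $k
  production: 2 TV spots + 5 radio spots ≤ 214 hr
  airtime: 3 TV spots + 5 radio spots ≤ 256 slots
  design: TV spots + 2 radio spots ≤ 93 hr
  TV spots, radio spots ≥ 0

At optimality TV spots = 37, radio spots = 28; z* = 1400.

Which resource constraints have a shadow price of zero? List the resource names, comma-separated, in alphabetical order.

airtime, budget

budget: 158/181 (slack 23)
production: 214/214 (binding)
airtime: 251/256 (slack 5)
design: 93/93 (binding)
By complementary slackness, a constraint with positive slack has shadow price 0 → airtime, budget.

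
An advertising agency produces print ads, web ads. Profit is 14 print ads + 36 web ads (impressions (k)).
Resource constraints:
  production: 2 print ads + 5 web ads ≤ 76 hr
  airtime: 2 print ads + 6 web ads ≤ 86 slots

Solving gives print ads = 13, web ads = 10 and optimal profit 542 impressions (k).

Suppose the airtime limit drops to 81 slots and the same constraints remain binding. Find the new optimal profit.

537

Both production and airtime are binding at x*.
Dual feasibility on the basic columns requires 2·y_production + 2·y_airtime = 14, 5·y_production + 6·y_airtime = 36.
→ y_production = 6 and y_airtime = 1.
Δz = y_airtime·Δb = 1 × (-5) = -5, so new z* = 542 − 5 = 537.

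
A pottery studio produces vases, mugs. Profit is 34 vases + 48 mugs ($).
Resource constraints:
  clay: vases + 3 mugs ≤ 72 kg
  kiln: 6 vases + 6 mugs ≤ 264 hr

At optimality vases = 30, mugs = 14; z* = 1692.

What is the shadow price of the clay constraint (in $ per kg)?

7

Both clay and kiln are binding at x*.
From A_Bᵀ y = c: 1·y_clay + 6·y_kiln = 34; 3·y_clay + 6·y_kiln = 48.
This yields shadow prices y_clay = 7, y_kiln = 4.5.
Shadow price of clay = 7.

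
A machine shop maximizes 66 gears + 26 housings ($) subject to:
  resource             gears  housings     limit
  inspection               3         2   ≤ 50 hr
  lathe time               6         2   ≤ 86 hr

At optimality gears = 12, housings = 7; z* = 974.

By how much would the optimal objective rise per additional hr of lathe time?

9

At the optimum: inspection uses 50 of 50 (binding); lathe time uses 86 of 86 (binding).
From A_Bᵀ y = c: 3·y_inspection + 6·y_lathe time = 66; 2·y_inspection + 2·y_lathe time = 26.
This yields shadow prices y_inspection = 4, y_lathe time = 9.
Shadow price of lathe time = 9.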